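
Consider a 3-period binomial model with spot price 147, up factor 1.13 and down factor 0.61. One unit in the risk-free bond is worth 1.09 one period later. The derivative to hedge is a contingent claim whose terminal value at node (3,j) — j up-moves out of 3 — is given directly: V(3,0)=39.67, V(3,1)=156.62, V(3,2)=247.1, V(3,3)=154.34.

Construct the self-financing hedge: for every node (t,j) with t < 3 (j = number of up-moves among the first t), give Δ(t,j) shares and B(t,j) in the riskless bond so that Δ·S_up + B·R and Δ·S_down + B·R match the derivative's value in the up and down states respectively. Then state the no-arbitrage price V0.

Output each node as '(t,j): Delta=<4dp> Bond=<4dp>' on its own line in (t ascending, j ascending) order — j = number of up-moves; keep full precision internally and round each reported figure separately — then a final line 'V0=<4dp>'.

(0,0): Delta=-0.7212 Bond=239.2659
(1,0): Delta=1.8203 Bond=32.9057
(1,1): Delta=-0.8355 Bond=279.7910
(2,0): Delta=4.1117 Bond=-89.4691
(2,1): Delta=1.7172 Bond=46.3119
(2,2): Delta=-0.9503 Bond=326.5272
V0=133.2516

Since d<R<u, set p* = (R−d)/(u−d) = 0.9231; price each node as the discounted p*-expectation of its children.
At expiry t=3: V(3,0)=39.6700, V(3,1)=156.6200, V(3,2)=247.1000, V(3,3)=154.3400
Node (2,0) S=54.6987: V=(p*·156.6200+(1−p*)·39.6700)/1.09=135.4347; Δ=(156.6200−39.6700)/(61.8095−33.3662)=4.1117; B=V−Δ·S=-89.4691
Node (2,1) S=101.3271: V=(p*·247.1000+(1−p*)·156.6200)/1.09=220.3119; Δ=(247.1000−156.6200)/(114.4996−61.8095)=1.7172; B=V−Δ·S=46.3119
Node (2,2) S=187.7043: V=(p*·154.3400+(1−p*)·247.1000)/1.09=148.1426; Δ=(154.3400−247.1000)/(212.1059−114.4996)=-0.9503; B=V−Δ·S=326.5272
Node (1,0) S=89.6700: V=(p*·220.3119+(1−p*)·135.4347)/1.09=196.1311; Δ=(220.3119−135.4347)/(101.3271−54.6987)=1.8203; B=V−Δ·S=32.9057
Node (1,1) S=166.1100: V=(p*·148.1426+(1−p*)·220.3119)/1.09=141.0037; Δ=(148.1426−220.3119)/(187.7043−101.3271)=-0.8355; B=V−Δ·S=279.7910
Node (0,0) S=147.0000: V=(p*·141.0037+(1−p*)·196.1311)/1.09=133.2516; Δ=(141.0037−196.1311)/(166.1100−89.6700)=-0.7212; B=V−Δ·S=239.2659
Self-financing check: at every node Δ·S+B equals the discounted successor values.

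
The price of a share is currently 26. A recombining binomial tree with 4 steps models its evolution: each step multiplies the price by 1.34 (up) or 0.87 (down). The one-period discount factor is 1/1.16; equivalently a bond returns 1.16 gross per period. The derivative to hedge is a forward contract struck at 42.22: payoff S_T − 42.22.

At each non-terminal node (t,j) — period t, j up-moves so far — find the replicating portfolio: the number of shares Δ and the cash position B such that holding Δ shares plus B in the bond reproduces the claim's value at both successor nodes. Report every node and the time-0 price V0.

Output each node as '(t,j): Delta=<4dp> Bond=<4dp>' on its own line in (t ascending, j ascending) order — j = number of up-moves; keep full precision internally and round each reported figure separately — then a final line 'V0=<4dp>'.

(0,0): Delta=1.0000 Bond=-23.3177
(1,0): Delta=1.0000 Bond=-27.0486
(1,1): Delta=1.0000 Bond=-27.0486
(2,0): Delta=1.0000 Bond=-31.3763
(2,1): Delta=1.0000 Bond=-31.3763
(2,2): Delta=1.0000 Bond=-31.3763
(3,0): Delta=1.0000 Bond=-36.3966
(3,1): Delta=1.0000 Bond=-36.3966
(3,2): Delta=1.0000 Bond=-36.3966
(3,3): Delta=1.0000 Bond=-36.3966
V0=2.6823

Under the risk-neutral measure, an up-move has probability p* = (R−d)/(u−d) = 0.6170 and values discount at R = 1.16.
Payoff layer (t=4): V(4,0)=-27.3247, V(4,1)=-19.2778, V(4,2)=-6.8837, V(4,3)=12.2061, V(4,4)=41.6087
(3,0): S=17.1211. Δ = (V_up−V_dn)/(S_up−S_dn) = (-19.2778−-27.3247)/(22.9422−14.8953) = 1.0000. V = [p*·-19.2778 + (1−p*)·-27.3247]/1.16 = -19.2755. B = V − Δ·S = -36.3966.
(3,1): S=26.3704. Δ = (V_up−V_dn)/(S_up−S_dn) = (-6.8837−-19.2778)/(35.3363−22.9422) = 1.0000. V = [p*·-6.8837 + (1−p*)·-19.2778]/1.16 = -10.0262. B = V − Δ·S = -36.3966.
(3,2): S=40.6165. Δ = (V_up−V_dn)/(S_up−S_dn) = (12.2061−-6.8837)/(54.4261−35.3363) = 1.0000. V = [p*·12.2061 + (1−p*)·-6.8837]/1.16 = 4.2199. B = V − Δ·S = -36.3966.
(3,3): S=62.5587. Δ = (V_up−V_dn)/(S_up−S_dn) = (41.6087−12.2061)/(83.8287−54.4261) = 1.0000. V = [p*·41.6087 + (1−p*)·12.2061]/1.16 = 26.1622. B = V − Δ·S = -36.3966.
(2,0): S=19.6794. Δ = (V_up−V_dn)/(S_up−S_dn) = (-10.0262−-19.2755)/(26.3704−17.1211) = 1.0000. V = [p*·-10.0262 + (1−p*)·-19.2755]/1.16 = -11.6969. B = V − Δ·S = -31.3763.
(2,1): S=30.3108. Δ = (V_up−V_dn)/(S_up−S_dn) = (4.2199−-10.0262)/(40.6165−26.3704) = 1.0000. V = [p*·4.2199 + (1−p*)·-10.0262]/1.16 = -1.0655. B = V − Δ·S = -31.3763.
(2,2): S=46.6856. Δ = (V_up−V_dn)/(S_up−S_dn) = (26.1622−4.2199)/(62.5587−40.6165) = 1.0000. V = [p*·26.1622 + (1−p*)·4.2199]/1.16 = 15.3093. B = V − Δ·S = -31.3763.
(1,0): S=22.6200. Δ = (V_up−V_dn)/(S_up−S_dn) = (-1.0655−-11.6969)/(30.3108−19.6794) = 1.0000. V = [p*·-1.0655 + (1−p*)·-11.6969]/1.16 = -4.4286. B = V − Δ·S = -27.0486.
(1,1): S=34.8400. Δ = (V_up−V_dn)/(S_up−S_dn) = (15.3093−-1.0655)/(46.6856−30.3108) = 1.0000. V = [p*·15.3093 + (1−p*)·-1.0655]/1.16 = 7.7914. B = V − Δ·S = -27.0486.
(0,0): S=26.0000. Δ = (V_up−V_dn)/(S_up−S_dn) = (7.7914−-4.4286)/(34.8400−22.6200) = 1.0000. V = [p*·7.7914 + (1−p*)·-4.4286]/1.16 = 2.6823. B = V − Δ·S = -23.3177.
Each (Δ,B) replicates both successor values, so the strategy is self-financing and V0 is arbitrage-free.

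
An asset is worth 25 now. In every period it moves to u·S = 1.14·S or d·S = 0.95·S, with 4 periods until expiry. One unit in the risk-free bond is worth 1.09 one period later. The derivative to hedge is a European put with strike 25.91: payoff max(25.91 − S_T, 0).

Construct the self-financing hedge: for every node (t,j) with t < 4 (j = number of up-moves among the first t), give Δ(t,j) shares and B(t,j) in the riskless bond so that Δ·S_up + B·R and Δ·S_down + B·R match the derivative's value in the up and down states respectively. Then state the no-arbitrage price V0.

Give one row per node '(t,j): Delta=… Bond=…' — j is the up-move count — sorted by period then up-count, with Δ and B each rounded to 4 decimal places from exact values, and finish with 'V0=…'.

(0,0): Delta=-0.0488 Bond=1.2942
(1,0): Delta=-0.1593 Bond=4.0354
(1,1): Delta=-0.0159 Bond=0.4732
(2,0): Delta=-0.4619 Bond=11.2269
(2,1): Delta=-0.0692 Bond=1.9600
(2,2): Delta=0.0000 Bond=0.0000
(3,0): Delta=-1.0000 Bond=23.7706
(3,1): Delta=-0.3018 Bond=8.1182
(3,2): Delta=0.0000 Bond=0.0000
(3,3): Delta=0.0000 Bond=0.0000
V0=0.0750

Since d<R<u, set p* = (R−d)/(u−d) = 0.7368; price each node as the discounted p*-expectation of its children.
Terminal values V(4,·): V(4,0)=5.5473, V(4,1)=1.4748, V(4,2)=0.0000, V(4,3)=0.0000, V(4,4)=0.0000
(3,0): S=21.4344. Δ = (V_up−V_dn)/(S_up−S_dn) = (1.4748−5.5473)/(24.4352−20.3627) = -1.0000. V = [p*·1.4748 + (1−p*)·5.5473]/1.09 = 2.3363. B = V − Δ·S = 23.7706.
(3,1): S=25.7212. Δ = (V_up−V_dn)/(S_up−S_dn) = (0.0000−1.4748)/(29.3222−24.4352) = -0.3018. V = [p*·0.0000 + (1−p*)·1.4748]/1.09 = 0.3561. B = V − Δ·S = 8.1182.
(3,2): S=30.8655. Δ = (V_up−V_dn)/(S_up−S_dn) = (0.0000−0.0000)/(35.1867−29.3222) = 0.0000. V = [p*·0.0000 + (1−p*)·0.0000]/1.09 = 0.0000. B = V − Δ·S = 0.0000.
(3,3): S=37.0386. Δ = (V_up−V_dn)/(S_up−S_dn) = (0.0000−0.0000)/(42.2240−35.1867) = 0.0000. V = [p*·0.0000 + (1−p*)·0.0000]/1.09 = 0.0000. B = V − Δ·S = 0.0000.
(2,0): S=22.5625. Δ = (V_up−V_dn)/(S_up−S_dn) = (0.3561−2.3363)/(25.7212−21.4344) = -0.4619. V = [p*·0.3561 + (1−p*)·2.3363]/1.09 = 0.8047. B = V − Δ·S = 11.2269.
(2,1): S=27.0750. Δ = (V_up−V_dn)/(S_up−S_dn) = (0.0000−0.3561)/(30.8655−25.7212) = -0.0692. V = [p*·0.0000 + (1−p*)·0.3561]/1.09 = 0.0860. B = V − Δ·S = 1.9600.
(2,2): S=32.4900. Δ = (V_up−V_dn)/(S_up−S_dn) = (0.0000−0.0000)/(37.0386−30.8655) = 0.0000. V = [p*·0.0000 + (1−p*)·0.0000]/1.09 = 0.0000. B = V − Δ·S = 0.0000.
(1,0): S=23.7500. Δ = (V_up−V_dn)/(S_up−S_dn) = (0.0860−0.8047)/(27.0750−22.5625) = -0.1593. V = [p*·0.0860 + (1−p*)·0.8047]/1.09 = 0.2524. B = V − Δ·S = 4.0354.
(1,1): S=28.5000. Δ = (V_up−V_dn)/(S_up−S_dn) = (0.0000−0.0860)/(32.4900−27.0750) = -0.0159. V = [p*·0.0000 + (1−p*)·0.0860]/1.09 = 0.0208. B = V − Δ·S = 0.4732.
(0,0): S=25.0000. Δ = (V_up−V_dn)/(S_up−S_dn) = (0.0208−0.2524)/(28.5000−23.7500) = -0.0488. V = [p*·0.0208 + (1−p*)·0.2524]/1.09 = 0.0750. B = V − Δ·S = 1.2942.
Check: Δ(0,0)·S0 + B(0,0) = 0.0750 = V0.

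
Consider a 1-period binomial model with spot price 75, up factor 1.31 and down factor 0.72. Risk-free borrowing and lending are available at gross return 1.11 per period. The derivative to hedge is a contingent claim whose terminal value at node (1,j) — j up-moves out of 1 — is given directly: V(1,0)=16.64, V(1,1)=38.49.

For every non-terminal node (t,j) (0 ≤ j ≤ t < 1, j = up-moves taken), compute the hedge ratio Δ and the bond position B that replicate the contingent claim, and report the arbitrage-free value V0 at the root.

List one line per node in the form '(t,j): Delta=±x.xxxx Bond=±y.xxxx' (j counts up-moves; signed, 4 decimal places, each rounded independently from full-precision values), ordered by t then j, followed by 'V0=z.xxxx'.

Risk-neutral probability p* = (R−d)/(u−d) = (1.11−0.72)/(1.31−0.72) = 0.6610.
Payoff layer (t=1): V(1,0)=16.6400, V(1,1)=38.4900
Node (0,0) S=75.0000: V=(p*·38.4900+(1−p*)·16.6400)/1.11=28.0029; Δ=(38.4900−16.6400)/(98.2500−54.0000)=0.4938; B=V−Δ·S=-9.0310
Check: Δ(0,0)·S0 + B(0,0) = 28.0029 = V0.

(0,0): Delta=0.4938 Bond=-9.0310
V0=28.0029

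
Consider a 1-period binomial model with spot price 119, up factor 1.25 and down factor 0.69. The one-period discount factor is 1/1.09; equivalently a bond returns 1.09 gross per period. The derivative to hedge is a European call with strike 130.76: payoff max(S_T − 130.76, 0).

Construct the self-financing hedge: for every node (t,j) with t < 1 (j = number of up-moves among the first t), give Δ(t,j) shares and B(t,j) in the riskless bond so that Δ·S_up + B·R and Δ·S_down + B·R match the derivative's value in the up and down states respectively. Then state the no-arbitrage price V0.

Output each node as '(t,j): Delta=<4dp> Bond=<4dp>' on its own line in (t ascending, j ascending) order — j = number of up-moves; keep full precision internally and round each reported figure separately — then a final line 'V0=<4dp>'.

Risk-neutral probability p* = (R−d)/(u−d) = (1.09−0.69)/(1.25−0.69) = 0.7143.
Terminal payoffs: V(1,0)=0.0000, V(1,1)=17.9900
Node (0,0) S=119.0000: V=(p*·17.9900+(1−p*)·0.0000)/1.09=11.7890; Δ=(17.9900−0.0000)/(148.7500−82.1100)=0.2700; B=V−Δ·S=-20.3360
Each (Δ,B) replicates both successor values, so the strategy is self-financing and V0 is arbitrage-free.

(0,0): Delta=0.2700 Bond=-20.3360
V0=11.7890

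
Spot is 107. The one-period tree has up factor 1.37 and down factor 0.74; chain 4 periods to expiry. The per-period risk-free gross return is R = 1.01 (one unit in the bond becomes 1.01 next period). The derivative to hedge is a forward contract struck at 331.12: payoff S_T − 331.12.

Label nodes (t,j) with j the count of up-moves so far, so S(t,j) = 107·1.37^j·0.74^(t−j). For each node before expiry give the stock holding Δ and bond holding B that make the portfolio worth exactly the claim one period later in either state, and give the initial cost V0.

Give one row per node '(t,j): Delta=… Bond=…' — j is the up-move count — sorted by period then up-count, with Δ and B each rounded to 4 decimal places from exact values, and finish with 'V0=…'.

(0,0): Delta=1.0000 Bond=-318.1998
(1,0): Delta=1.0000 Bond=-321.3818
(1,1): Delta=1.0000 Bond=-321.3818
(2,0): Delta=1.0000 Bond=-324.5956
(2,1): Delta=1.0000 Bond=-324.5956
(2,2): Delta=1.0000 Bond=-324.5956
(3,0): Delta=1.0000 Bond=-327.8416
(3,1): Delta=1.0000 Bond=-327.8416
(3,2): Delta=1.0000 Bond=-327.8416
(3,3): Delta=1.0000 Bond=-327.8416
V0=-211.1998

Since d<R<u, set p* = (R−d)/(u−d) = 0.4286; price each node as the discounted p*-expectation of its children.
Payoff layer (t=4): V(4,0)=-299.0344, V(4,1)=-271.7182, V(4,2)=-221.1464, V(4,3)=-127.5203, V(4,4)=45.8146
  t=3,j=0: stock 43.3590 → up 59.4018 (V=-271.7182), down 32.0856 (V=-299.0344). Price -284.4826; hedge Δ=1.0000, bond B=-327.8416.
  t=3,j=1: stock 80.2727 → up 109.9736 (V=-221.1464), down 59.4018 (V=-271.7182). Price -247.5689; hedge Δ=1.0000, bond B=-327.8416.
  t=3,j=2: stock 148.6129 → up 203.5997 (V=-127.5203), down 109.9736 (V=-221.1464). Price -179.2286; hedge Δ=1.0000, bond B=-327.8416.
  t=3,j=3: stock 275.1348 → up 376.9346 (V=45.8146), down 203.5997 (V=-127.5203). Price -52.7068; hedge Δ=1.0000, bond B=-327.8416.
  t=2,j=0: stock 58.5932 → up 80.2727 (V=-247.5689), down 43.3590 (V=-284.4826). Price -266.0024; hedge Δ=1.0000, bond B=-324.5956.
  t=2,j=1: stock 108.4766 → up 148.6129 (V=-179.2286), down 80.2727 (V=-247.5689). Price -216.1190; hedge Δ=1.0000, bond B=-324.5956.
  t=2,j=2: stock 200.8283 → up 275.1348 (V=-52.7068), down 148.6129 (V=-179.2286). Price -123.7673; hedge Δ=1.0000, bond B=-324.5956.
  t=1,j=0: stock 79.1800 → up 108.4766 (V=-216.1190), down 58.5932 (V=-266.0024). Price -242.2018; hedge Δ=1.0000, bond B=-321.3818.
  t=1,j=1: stock 146.5900 → up 200.8283 (V=-123.7673), down 108.4766 (V=-216.1190). Price -174.7918; hedge Δ=1.0000, bond B=-321.3818.
  t=0,j=0: stock 107.0000 → up 146.5900 (V=-174.7918), down 79.1800 (V=-242.2018). Price -211.1998; hedge Δ=1.0000, bond B=-318.1998.
Self-financing check: at every node Δ·S+B equals the discounted successor values.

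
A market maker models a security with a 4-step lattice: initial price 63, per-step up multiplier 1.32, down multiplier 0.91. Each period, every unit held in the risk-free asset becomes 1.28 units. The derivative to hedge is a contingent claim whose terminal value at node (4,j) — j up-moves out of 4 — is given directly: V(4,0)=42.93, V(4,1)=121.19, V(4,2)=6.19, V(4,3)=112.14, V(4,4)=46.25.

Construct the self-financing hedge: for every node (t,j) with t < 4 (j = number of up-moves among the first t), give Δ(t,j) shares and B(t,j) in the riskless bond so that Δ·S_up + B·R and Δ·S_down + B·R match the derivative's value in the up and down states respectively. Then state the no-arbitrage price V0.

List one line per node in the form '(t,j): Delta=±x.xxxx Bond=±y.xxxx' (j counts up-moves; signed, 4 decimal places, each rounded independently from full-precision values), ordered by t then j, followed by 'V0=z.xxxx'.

The replicating-portfolio and risk-neutral prices coincide; use p* = (1.28−0.91)/(1.32−0.91) = 0.9024 for the latter.
Terminal payoffs: V(4,0)=42.9300, V(4,1)=121.1900, V(4,2)=6.1900, V(4,3)=112.1400, V(4,4)=46.2500
Node (3,0) S=47.4750: V=(p*·121.1900+(1−p*)·42.9300)/1.28=88.7147; Δ=(121.1900−42.9300)/(62.6670−43.2022)=4.0206; B=V−Δ·S=-102.1633
Node (3,1) S=68.8648: V=(p*·6.1900+(1−p*)·121.1900)/1.28=13.6012; Δ=(6.1900−121.1900)/(90.9015−62.6670)=-4.0730; B=V−Δ·S=294.0890
Node (3,2) S=99.8918: V=(p*·112.1400+(1−p*)·6.1900)/1.28=79.5339; Δ=(112.1400−6.1900)/(131.8572−90.9015)=2.5869; B=V−Δ·S=-178.8807
Node (3,3) S=144.8980: V=(p*·46.2500+(1−p*)·112.1400)/1.28=41.1549; Δ=(46.2500−112.1400)/(191.2653−131.8572)=-1.1091; B=V−Δ·S=201.8622
Node (2,0) S=52.1703: V=(p*·13.6012+(1−p*)·88.7147)/1.28=16.3510; Δ=(13.6012−88.7147)/(68.8648−47.4750)=-3.5116; B=V−Δ·S=199.5549
Node (2,1) S=75.6756: V=(p*·79.5339+(1−p*)·13.6012)/1.28=57.1105; Δ=(79.5339−13.6012)/(99.8918−68.8648)=2.1250; B=V−Δ·S=-103.7010
Node (2,2) S=109.7712: V=(p*·41.1549+(1−p*)·79.5339)/1.28=35.0775; Δ=(41.1549−79.5339)/(144.8980−99.8918)=-0.8527; B=V−Δ·S=128.6848
Node (1,0) S=57.3300: V=(p*·57.1105+(1−p*)·16.3510)/1.28=41.5109; Δ=(57.1105−16.3510)/(75.6756−52.1703)=1.7341; B=V−Δ·S=-57.9024
Node (1,1) S=83.1600: V=(p*·35.0775+(1−p*)·57.1105)/1.28=29.0836; Δ=(35.0775−57.1105)/(109.7712−75.6756)=-0.6462; B=V−Δ·S=82.8227
Node (0,0) S=63.0000: V=(p*·29.0836+(1−p*)·41.5109)/1.28=23.6688; Δ=(29.0836−41.5109)/(83.1600−57.3300)=-0.4811; B=V−Δ·S=53.9792
Each (Δ,B) replicates both successor values, so the strategy is self-financing and V0 is arbitrage-free.

(0,0): Delta=-0.4811 Bond=53.9792
(1,0): Delta=1.7341 Bond=-57.9024
(1,1): Delta=-0.6462 Bond=82.8227
(2,0): Delta=-3.5116 Bond=199.5549
(2,1): Delta=2.1250 Bond=-103.7010
(2,2): Delta=-0.8527 Bond=128.6848
(3,0): Delta=4.0206 Bond=-102.1633
(3,1): Delta=-4.0730 Bond=294.0890
(3,2): Delta=2.5869 Bond=-178.8807
(3,3): Delta=-1.1091 Bond=201.8622
V0=23.6688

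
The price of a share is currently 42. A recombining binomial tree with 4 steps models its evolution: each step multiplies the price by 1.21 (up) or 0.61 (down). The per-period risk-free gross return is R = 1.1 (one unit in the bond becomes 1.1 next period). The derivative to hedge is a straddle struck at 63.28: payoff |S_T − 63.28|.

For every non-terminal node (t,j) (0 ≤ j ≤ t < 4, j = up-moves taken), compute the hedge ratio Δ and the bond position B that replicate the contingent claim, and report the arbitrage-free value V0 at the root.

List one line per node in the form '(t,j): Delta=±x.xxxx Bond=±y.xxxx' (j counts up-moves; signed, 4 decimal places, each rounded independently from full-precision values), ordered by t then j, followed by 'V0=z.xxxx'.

Under the risk-neutral measure, an up-move has probability p* = (R−d)/(u−d) = 0.8167 and values discount at R = 1.1.
At expiry t=4: V(4,0)=57.4647, V(4,1)=51.7448, V(4,2)=40.3988, V(4,3)=17.8926, V(4,4)=26.7507
(3,0): S=9.5332. Δ = (V_up−V_dn)/(S_up−S_dn) = (51.7448−57.4647)/(11.5352−5.8153) = -1.0000. V = [p*·51.7448 + (1−p*)·57.4647]/1.1 = 47.9941. B = V − Δ·S = 57.5273.
(3,1): S=18.9101. Δ = (V_up−V_dn)/(S_up−S_dn) = (40.3988−51.7448)/(22.8812−11.5352) = -1.0000. V = [p*·40.3988 + (1−p*)·51.7448]/1.1 = 38.6172. B = V − Δ·S = 57.5273.
(3,2): S=37.5102. Δ = (V_up−V_dn)/(S_up−S_dn) = (17.8926−40.3988)/(45.3874−22.8812) = -1.0000. V = [p*·17.8926 + (1−p*)·40.3988]/1.1 = 20.0170. B = V − Δ·S = 57.5273.
(3,3): S=74.4056. Δ = (V_up−V_dn)/(S_up−S_dn) = (26.7507−17.8926)/(90.0307−45.3874) = 0.1984. V = [p*·26.7507 + (1−p*)·17.8926]/1.1 = 22.8425. B = V − Δ·S = 8.0790.
(2,0): S=15.6282. Δ = (V_up−V_dn)/(S_up−S_dn) = (38.6172−47.9941)/(18.9101−9.5332) = -1.0000. V = [p*·38.6172 + (1−p*)·47.9941]/1.1 = 36.6693. B = V − Δ·S = 52.2975.
(2,1): S=31.0002. Δ = (V_up−V_dn)/(S_up−S_dn) = (20.0170−38.6172)/(37.5102−18.9101) = -1.0000. V = [p*·20.0170 + (1−p*)·38.6172]/1.1 = 21.2973. B = V − Δ·S = 52.2975.
(2,2): S=61.4922. Δ = (V_up−V_dn)/(S_up−S_dn) = (22.8425−20.0170)/(74.4056−37.5102) = 0.0766. V = [p*·22.8425 + (1−p*)·20.0170]/1.1 = 20.2950. B = V − Δ·S = 15.5859.
(1,0): S=25.6200. Δ = (V_up−V_dn)/(S_up−S_dn) = (21.2973−36.6693)/(31.0002−15.6282) = -1.0000. V = [p*·21.2973 + (1−p*)·36.6693]/1.1 = 21.9232. B = V − Δ·S = 47.5432.
(1,1): S=50.8200. Δ = (V_up−V_dn)/(S_up−S_dn) = (20.2950−21.2973)/(61.4922−31.0002) = -0.0329. V = [p*·20.2950 + (1−p*)·21.2973]/1.1 = 18.6170. B = V − Δ·S = 20.2876.
(0,0): S=42.0000. Δ = (V_up−V_dn)/(S_up−S_dn) = (18.6170−21.9232)/(50.8200−25.6200) = -0.1312. V = [p*·18.6170 + (1−p*)·21.9232]/1.1 = 17.4756. B = V − Δ·S = 22.9859.
Self-financing check: at every node Δ·S+B equals the discounted successor values.

(0,0): Delta=-0.1312 Bond=22.9859
(1,0): Delta=-1.0000 Bond=47.5432
(1,1): Delta=-0.0329 Bond=20.2876
(2,0): Delta=-1.0000 Bond=52.2975
(2,1): Delta=-1.0000 Bond=52.2975
(2,2): Delta=0.0766 Bond=15.5859
(3,0): Delta=-1.0000 Bond=57.5273
(3,1): Delta=-1.0000 Bond=57.5273
(3,2): Delta=-1.0000 Bond=57.5273
(3,3): Delta=0.1984 Bond=8.0790
V0=17.4756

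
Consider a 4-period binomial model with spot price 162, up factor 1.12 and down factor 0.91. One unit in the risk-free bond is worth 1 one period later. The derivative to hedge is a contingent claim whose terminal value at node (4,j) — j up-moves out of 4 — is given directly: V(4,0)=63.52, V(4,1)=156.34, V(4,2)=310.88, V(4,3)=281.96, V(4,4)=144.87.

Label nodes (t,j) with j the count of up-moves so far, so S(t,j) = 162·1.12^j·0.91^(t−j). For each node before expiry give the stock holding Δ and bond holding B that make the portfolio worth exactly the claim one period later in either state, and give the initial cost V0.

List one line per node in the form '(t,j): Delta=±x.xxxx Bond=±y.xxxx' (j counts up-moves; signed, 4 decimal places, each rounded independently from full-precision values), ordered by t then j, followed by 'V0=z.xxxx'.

Risk-neutral probability p* = (R−d)/(u−d) = (1−0.91)/(1.12−0.91) = 0.4286.
At expiry t=4: V(4,0)=63.5200, V(4,1)=156.3400, V(4,2)=310.8800, V(4,3)=281.9600, V(4,4)=144.8700
Node (3,0) S=122.0785: V=(p*·156.3400+(1−p*)·63.5200)/1=103.3000; Δ=(156.3400−63.5200)/(136.7279−111.0914)=3.6206; B=V−Δ·S=-338.7000
Node (3,1) S=150.2505: V=(p*·310.8800+(1−p*)·156.3400)/1=222.5714; Δ=(310.8800−156.3400)/(168.2805−136.7279)=4.8979; B=V−Δ·S=-513.3333
Node (3,2) S=184.9236: V=(p*·281.9600+(1−p*)·310.8800)/1=298.4857; Δ=(281.9600−310.8800)/(207.1145−168.2805)=-0.7447; B=V−Δ·S=436.2000
Node (3,3) S=227.5983: V=(p*·144.8700+(1−p*)·281.9600)/1=223.2071; Δ=(144.8700−281.9600)/(254.9101−207.1145)=-2.8683; B=V−Δ·S=876.0167
Node (2,0) S=134.1522: V=(p*·222.5714+(1−p*)·103.3000)/1=154.4163; Δ=(222.5714−103.3000)/(150.2505−122.0785)=4.2337; B=V−Δ·S=-413.5429
Node (2,1) S=165.1104: V=(p*·298.4857+(1−p*)·222.5714)/1=255.1061; Δ=(298.4857−222.5714)/(184.9236−150.2505)=2.1894; B=V−Δ·S=-106.3905
Node (2,2) S=203.2128: V=(p*·223.2071+(1−p*)·298.4857)/1=266.2235; Δ=(223.2071−298.4857)/(227.5983−184.9236)=-1.7640; B=V−Δ·S=624.6929
Node (1,0) S=147.4200: V=(p*·255.1061+(1−p*)·154.4163)/1=197.5691; Δ=(255.1061−154.4163)/(165.1104−134.1522)=3.2524; B=V−Δ·S=-281.9061
Node (1,1) S=181.4400: V=(p*·266.2235+(1−p*)·255.1061)/1=259.8707; Δ=(266.2235−255.1061)/(203.2128−165.1104)=0.2918; B=V−Δ·S=206.9310
Node (0,0) S=162.0000: V=(p*·259.8707+(1−p*)·197.5691)/1=224.2698; Δ=(259.8707−197.5691)/(181.4400−147.4200)=1.8313; B=V−Δ·S=-72.4045
Self-financing check: at every node Δ·S+B equals the discounted successor values.

(0,0): Delta=1.8313 Bond=-72.4045
(1,0): Delta=3.2524 Bond=-281.9061
(1,1): Delta=0.2918 Bond=206.9310
(2,0): Delta=4.2337 Bond=-413.5429
(2,1): Delta=2.1894 Bond=-106.3905
(2,2): Delta=-1.7640 Bond=624.6929
(3,0): Delta=3.6206 Bond=-338.7000
(3,1): Delta=4.8979 Bond=-513.3333
(3,2): Delta=-0.7447 Bond=436.2000
(3,3): Delta=-2.8683 Bond=876.0167
V0=224.2698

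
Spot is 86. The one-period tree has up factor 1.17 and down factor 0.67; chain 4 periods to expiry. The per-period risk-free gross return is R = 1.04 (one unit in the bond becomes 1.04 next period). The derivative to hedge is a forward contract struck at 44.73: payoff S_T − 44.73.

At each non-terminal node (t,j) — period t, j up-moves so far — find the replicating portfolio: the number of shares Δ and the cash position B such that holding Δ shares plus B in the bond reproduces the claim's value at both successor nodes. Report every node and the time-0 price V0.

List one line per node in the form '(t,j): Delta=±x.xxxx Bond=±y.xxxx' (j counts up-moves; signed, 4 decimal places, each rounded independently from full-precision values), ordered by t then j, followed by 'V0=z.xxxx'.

(0,0): Delta=1.0000 Bond=-38.2354
(1,0): Delta=1.0000 Bond=-39.7648
(1,1): Delta=1.0000 Bond=-39.7648
(2,0): Delta=1.0000 Bond=-41.3554
(2,1): Delta=1.0000 Bond=-41.3554
(2,2): Delta=1.0000 Bond=-41.3554
(3,0): Delta=1.0000 Bond=-43.0096
(3,1): Delta=1.0000 Bond=-43.0096
(3,2): Delta=1.0000 Bond=-43.0096
(3,3): Delta=1.0000 Bond=-43.0096
V0=47.7646

Since d<R<u, set p* = (R−d)/(u−d) = 0.7400; price each node as the discounted p*-expectation of its children.
Terminal values V(4,·): V(4,0)=-27.4000, V(4,1)=-14.4672, V(4,2)=8.1169, V(4,3)=47.5549, V(4,4)=116.4243
(3,0): S=25.8656. Δ = (V_up−V_dn)/(S_up−S_dn) = (-14.4672−-27.4000)/(30.2628−17.3300) = 1.0000. V = [p*·-14.4672 + (1−p*)·-27.4000]/1.04 = -17.1440. B = V − Δ·S = -43.0096.
(3,1): S=45.1683. Δ = (V_up−V_dn)/(S_up−S_dn) = (8.1169−-14.4672)/(52.8469−30.2628) = 1.0000. V = [p*·8.1169 + (1−p*)·-14.4672]/1.04 = 2.1587. B = V − Δ·S = -43.0096.
(3,2): S=78.8760. Δ = (V_up−V_dn)/(S_up−S_dn) = (47.5549−8.1169)/(92.2849−52.8469) = 1.0000. V = [p*·47.5549 + (1−p*)·8.1169]/1.04 = 35.8664. B = V − Δ·S = -43.0096.
(3,3): S=137.7387. Δ = (V_up−V_dn)/(S_up−S_dn) = (116.4243−47.5549)/(161.1543−92.2849) = 1.0000. V = [p*·116.4243 + (1−p*)·47.5549]/1.04 = 94.7291. B = V − Δ·S = -43.0096.
(2,0): S=38.6054. Δ = (V_up−V_dn)/(S_up−S_dn) = (2.1587−-17.1440)/(45.1683−25.8656) = 1.0000. V = [p*·2.1587 + (1−p*)·-17.1440]/1.04 = -2.7500. B = V − Δ·S = -41.3554.
(2,1): S=67.4154. Δ = (V_up−V_dn)/(S_up−S_dn) = (35.8664−2.1587)/(78.8760−45.1683) = 1.0000. V = [p*·35.8664 + (1−p*)·2.1587]/1.04 = 26.0600. B = V − Δ·S = -41.3554.
(2,2): S=117.7254. Δ = (V_up−V_dn)/(S_up−S_dn) = (94.7291−35.8664)/(137.7387−78.8760) = 1.0000. V = [p*·94.7291 + (1−p*)·35.8664]/1.04 = 76.3700. B = V − Δ·S = -41.3554.
(1,0): S=57.6200. Δ = (V_up−V_dn)/(S_up−S_dn) = (26.0600−-2.7500)/(67.4154−38.6054) = 1.0000. V = [p*·26.0600 + (1−p*)·-2.7500]/1.04 = 17.8552. B = V − Δ·S = -39.7648.
(1,1): S=100.6200. Δ = (V_up−V_dn)/(S_up−S_dn) = (76.3700−26.0600)/(117.7254−67.4154) = 1.0000. V = [p*·76.3700 + (1−p*)·26.0600]/1.04 = 60.8552. B = V − Δ·S = -39.7648.
(0,0): S=86.0000. Δ = (V_up−V_dn)/(S_up−S_dn) = (60.8552−17.8552)/(100.6200−57.6200) = 1.0000. V = [p*·60.8552 + (1−p*)·17.8552]/1.04 = 47.7646. B = V − Δ·S = -38.2354.
Self-financing check: at every node Δ·S+B equals the discounted successor values.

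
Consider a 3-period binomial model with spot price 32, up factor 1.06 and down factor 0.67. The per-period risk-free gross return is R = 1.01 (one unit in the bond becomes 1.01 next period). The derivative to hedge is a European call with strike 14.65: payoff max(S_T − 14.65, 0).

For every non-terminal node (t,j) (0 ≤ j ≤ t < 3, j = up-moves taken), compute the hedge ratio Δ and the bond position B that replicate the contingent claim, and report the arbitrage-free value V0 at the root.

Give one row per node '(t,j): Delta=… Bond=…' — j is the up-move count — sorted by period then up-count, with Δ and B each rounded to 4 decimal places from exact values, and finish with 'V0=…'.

The replicating-portfolio and risk-neutral prices coincide; use p* = (1.01−0.67)/(1.06−0.67) = 0.8718 for the latter.
Terminal payoffs: V(3,0)=0.0000, V(3,1)=0.5767, V(3,2)=9.4400, V(3,3)=23.4625
(2,0): S=14.3648. Δ = (V_up−V_dn)/(S_up−S_dn) = (0.5767−0.0000)/(15.2267−9.6244) = 0.1029. V = [p*·0.5767 + (1−p*)·0.0000]/1.01 = 0.4978. B = V − Δ·S = -0.9809.
(2,1): S=22.7264. Δ = (V_up−V_dn)/(S_up−S_dn) = (9.4400−0.5767)/(24.0900−15.2267) = 1.0000. V = [p*·9.4400 + (1−p*)·0.5767]/1.01 = 8.2214. B = V − Δ·S = -14.5050.
(2,2): S=35.9552. Δ = (V_up−V_dn)/(S_up−S_dn) = (23.4625−9.4400)/(38.1125−24.0900) = 1.0000. V = [p*·23.4625 + (1−p*)·9.4400]/1.01 = 21.4502. B = V − Δ·S = -14.5050.
(1,0): S=21.4400. Δ = (V_up−V_dn)/(S_up−S_dn) = (8.2214−0.4978)/(22.7264−14.3648) = 0.9237. V = [p*·8.2214 + (1−p*)·0.4978]/1.01 = 7.1596. B = V − Δ·S = -12.6447.
(1,1): S=33.9200. Δ = (V_up−V_dn)/(S_up−S_dn) = (21.4502−8.2214)/(35.9552−22.7264) = 1.0000. V = [p*·21.4502 + (1−p*)·8.2214]/1.01 = 19.5587. B = V − Δ·S = -14.3613.
(0,0): S=32.0000. Δ = (V_up−V_dn)/(S_up−S_dn) = (19.5587−7.1596)/(33.9200−21.4400) = 0.9935. V = [p*·19.5587 + (1−p*)·7.1596]/1.01 = 17.7911. B = V − Δ·S = -14.0012.
The time-0 hedge costs 17.7911, which is the no-arbitrage price.

(0,0): Delta=0.9935 Bond=-14.0012
(1,0): Delta=0.9237 Bond=-12.6447
(1,1): Delta=1.0000 Bond=-14.3613
(2,0): Delta=0.1029 Bond=-0.9809
(2,1): Delta=1.0000 Bond=-14.5050
(2,2): Delta=1.0000 Bond=-14.5050
V0=17.7911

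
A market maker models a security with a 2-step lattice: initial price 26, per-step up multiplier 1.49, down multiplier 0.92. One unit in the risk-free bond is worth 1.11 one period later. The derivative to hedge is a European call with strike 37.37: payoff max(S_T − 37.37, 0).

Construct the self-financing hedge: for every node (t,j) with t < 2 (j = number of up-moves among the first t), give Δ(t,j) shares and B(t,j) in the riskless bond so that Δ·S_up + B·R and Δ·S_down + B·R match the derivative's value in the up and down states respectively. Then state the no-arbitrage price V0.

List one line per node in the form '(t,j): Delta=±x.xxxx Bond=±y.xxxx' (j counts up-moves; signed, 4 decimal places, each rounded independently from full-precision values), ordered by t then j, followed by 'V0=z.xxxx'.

Under the risk-neutral measure, an up-move has probability p* = (R−d)/(u−d) = 0.3333 and values discount at R = 1.11.
Terminal payoffs: V(2,0)=0.0000, V(2,1)=0.0000, V(2,2)=20.3526
  t=1,j=0: stock 23.9200 → up 35.6408 (V=0.0000), down 22.0064 (V=0.0000). Price 0.0000; hedge Δ=0.0000, bond B=0.0000.
  t=1,j=1: stock 38.7400 → up 57.7226 (V=20.3526), down 35.6408 (V=0.0000). Price 6.1119; hedge Δ=0.9217, bond B=-29.5944.
  t=0,j=0: stock 26.0000 → up 38.7400 (V=6.1119), down 23.9200 (V=0.0000). Price 1.8354; hedge Δ=0.4124, bond B=-8.8872.
Each (Δ,B) replicates both successor values, so the strategy is self-financing and V0 is arbitrage-free.

(0,0): Delta=0.4124 Bond=-8.8872
(1,0): Delta=0.0000 Bond=0.0000
(1,1): Delta=0.9217 Bond=-29.5944
V0=1.8354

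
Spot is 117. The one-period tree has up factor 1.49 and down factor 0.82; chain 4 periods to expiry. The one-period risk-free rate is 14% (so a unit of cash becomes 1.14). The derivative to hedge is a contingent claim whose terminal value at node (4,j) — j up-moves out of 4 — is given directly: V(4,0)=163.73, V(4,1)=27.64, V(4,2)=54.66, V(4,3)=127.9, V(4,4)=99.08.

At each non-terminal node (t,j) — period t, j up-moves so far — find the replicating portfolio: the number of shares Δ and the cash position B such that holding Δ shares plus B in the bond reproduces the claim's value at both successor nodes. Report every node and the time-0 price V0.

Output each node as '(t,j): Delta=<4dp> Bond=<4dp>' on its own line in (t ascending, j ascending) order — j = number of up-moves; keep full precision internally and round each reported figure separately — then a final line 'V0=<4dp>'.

(0,0): Delta=0.1223 Bond=29.7429
(1,0): Delta=-0.0832 Bond=53.6225
(1,1): Delta=0.2460 Bond=12.3430
(2,0): Delta=-0.9683 Bond=130.7675
(2,1): Delta=0.4496 Bond=-15.0366
(2,2): Delta=0.1235 Bond=45.9075
(3,0): Delta=-3.1486 Bond=289.7262
(3,1): Delta=0.3440 Bond=-4.7625
(3,2): Delta=0.5132 Bond=-30.6816
(3,3): Delta=-0.1111 Bond=143.1335
V0=44.0558

Under the risk-neutral measure, an up-move has probability p* = (R−d)/(u−d) = 0.4776 and values discount at R = 1.14.
Payoff layer (t=4): V(4,0)=163.7300, V(4,1)=27.6400, V(4,2)=54.6600, V(4,3)=127.9000, V(4,4)=99.0800
Node (3,0) S=64.5101: V=(p*·27.6400+(1−p*)·163.7300)/1.14=86.6068; Δ=(27.6400−163.7300)/(96.1200−52.8982)=-3.1486; B=V−Δ·S=289.7262
Node (3,1) S=117.2195: V=(p*·54.6600+(1−p*)·27.6400)/1.14=35.5659; Δ=(54.6600−27.6400)/(174.6570−96.1200)=0.3440; B=V−Δ·S=-4.7625
Node (3,2) S=212.9964: V=(p*·127.9000+(1−p*)·54.6600)/1.14=78.6318; Δ=(127.9000−54.6600)/(317.3646−174.6570)=0.5132; B=V−Δ·S=-30.6816
Node (3,3) S=387.0300: V=(p*·99.0800+(1−p*)·127.9000)/1.14=100.1186; Δ=(99.0800−127.9000)/(576.6747−317.3646)=-0.1111; B=V−Δ·S=143.1335
Node (2,0) S=78.6708: V=(p*·35.5659+(1−p*)·86.6068)/1.14=54.5869; Δ=(35.5659−86.6068)/(117.2195−64.5101)=-0.9683; B=V−Δ·S=130.7675
Node (2,1) S=142.9506: V=(p*·78.6318+(1−p*)·35.5659)/1.14=49.2410; Δ=(78.6318−35.5659)/(212.9964−117.2195)=0.4496; B=V−Δ·S=-15.0366
Node (2,2) S=259.7517: V=(p*·100.1186+(1−p*)·78.6318)/1.14=77.9774; Δ=(100.1186−78.6318)/(387.0300−212.9964)=0.1235; B=V−Δ·S=45.9075
Node (1,0) S=95.9400: V=(p*·49.2410+(1−p*)·54.5869)/1.14=45.6435; Δ=(49.2410−54.5869)/(142.9506−78.6708)=-0.0832; B=V−Δ·S=53.6225
Node (1,1) S=174.3300: V=(p*·77.9774+(1−p*)·49.2410)/1.14=55.2332; Δ=(77.9774−49.2410)/(259.7517−142.9506)=0.2460; B=V−Δ·S=12.3430
Node (0,0) S=117.0000: V=(p*·55.2332+(1−p*)·45.6435)/1.14=44.0558; Δ=(55.2332−45.6435)/(174.3300−95.9400)=0.1223; B=V−Δ·S=29.7429
Self-financing check: at every node Δ·S+B equals the discounted successor values.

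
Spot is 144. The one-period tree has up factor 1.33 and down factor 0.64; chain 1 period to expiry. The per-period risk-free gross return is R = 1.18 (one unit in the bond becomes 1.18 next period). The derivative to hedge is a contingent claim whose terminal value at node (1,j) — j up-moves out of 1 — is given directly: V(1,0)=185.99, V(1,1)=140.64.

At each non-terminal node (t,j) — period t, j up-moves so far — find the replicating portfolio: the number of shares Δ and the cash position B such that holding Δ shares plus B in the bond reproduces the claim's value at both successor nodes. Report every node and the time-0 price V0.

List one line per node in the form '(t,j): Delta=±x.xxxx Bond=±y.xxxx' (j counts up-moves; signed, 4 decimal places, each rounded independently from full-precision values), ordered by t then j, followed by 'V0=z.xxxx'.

Since d<R<u, set p* = (R−d)/(u−d) = 0.7826; price each node as the discounted p*-expectation of its children.
Terminal payoffs: V(1,0)=185.9900, V(1,1)=140.6400
(0,0): S=144.0000. Δ = (V_up−V_dn)/(S_up−S_dn) = (140.6400−185.9900)/(191.5200−92.1600) = -0.4564. V = [p*·140.6400 + (1−p*)·185.9900]/1.18 = 127.5413. B = V − Δ·S = 193.2659.
Root portfolio cost Δ·144+B reproduces V0=127.5413.

(0,0): Delta=-0.4564 Bond=193.2659
V0=127.5413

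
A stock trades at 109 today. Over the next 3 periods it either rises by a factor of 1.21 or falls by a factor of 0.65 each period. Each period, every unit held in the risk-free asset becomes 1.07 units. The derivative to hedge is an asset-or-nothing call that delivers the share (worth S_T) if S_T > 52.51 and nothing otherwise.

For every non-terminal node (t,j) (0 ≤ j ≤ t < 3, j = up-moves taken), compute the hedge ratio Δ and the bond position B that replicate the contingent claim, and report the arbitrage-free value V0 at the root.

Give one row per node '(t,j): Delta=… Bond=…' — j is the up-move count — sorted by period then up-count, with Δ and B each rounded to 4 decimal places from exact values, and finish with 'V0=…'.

Since d<R<u, set p* = (R−d)/(u−d) = 0.7500; price each node as the discounted p*-expectation of its children.
Terminal payoffs: V(3,0)=0.0000, V(3,1)=55.7235, V(3,2)=103.7315, V(3,3)=193.1001
(2,0): S=46.0525. Δ = (V_up−V_dn)/(S_up−S_dn) = (55.7235−0.0000)/(55.7235−29.9341) = 2.1607. V = [p*·55.7235 + (1−p*)·0.0000]/1.07 = 39.0585. B = V − Δ·S = -60.4477.
(2,1): S=85.7285. Δ = (V_up−V_dn)/(S_up−S_dn) = (103.7315−55.7235)/(103.7315−55.7235) = 1.0000. V = [p*·103.7315 + (1−p*)·55.7235]/1.07 = 85.7285. B = V − Δ·S = 0.0000.
(2,2): S=159.5869. Δ = (V_up−V_dn)/(S_up−S_dn) = (193.1001−103.7315)/(193.1001−103.7315) = 1.0000. V = [p*·193.1001 + (1−p*)·103.7315]/1.07 = 159.5869. B = V − Δ·S = 0.0000.
(1,0): S=70.8500. Δ = (V_up−V_dn)/(S_up−S_dn) = (85.7285−39.0585)/(85.7285−46.0525) = 1.1763. V = [p*·85.7285 + (1−p*)·39.0585]/1.07 = 69.2159. B = V − Δ·S = -14.1233.
(1,1): S=131.8900. Δ = (V_up−V_dn)/(S_up−S_dn) = (159.5869−85.7285)/(159.5869−85.7285) = 1.0000. V = [p*·159.5869 + (1−p*)·85.7285]/1.07 = 131.8900. B = V − Δ·S = 0.0000.
(0,0): S=109.0000. Δ = (V_up−V_dn)/(S_up−S_dn) = (131.8900−69.2159)/(131.8900−70.8500) = 1.0268. V = [p*·131.8900 + (1−p*)·69.2159]/1.07 = 108.6182. B = V − Δ·S = -3.2998.
Each (Δ,B) replicates both successor values, so the strategy is self-financing and V0 is arbitrage-free.

(0,0): Delta=1.0268 Bond=-3.2998
(1,0): Delta=1.1763 Bond=-14.1233
(1,1): Delta=1.0000 Bond=0.0000
(2,0): Delta=2.1607 Bond=-60.4477
(2,1): Delta=1.0000 Bond=0.0000
(2,2): Delta=1.0000 Bond=0.0000
V0=108.6182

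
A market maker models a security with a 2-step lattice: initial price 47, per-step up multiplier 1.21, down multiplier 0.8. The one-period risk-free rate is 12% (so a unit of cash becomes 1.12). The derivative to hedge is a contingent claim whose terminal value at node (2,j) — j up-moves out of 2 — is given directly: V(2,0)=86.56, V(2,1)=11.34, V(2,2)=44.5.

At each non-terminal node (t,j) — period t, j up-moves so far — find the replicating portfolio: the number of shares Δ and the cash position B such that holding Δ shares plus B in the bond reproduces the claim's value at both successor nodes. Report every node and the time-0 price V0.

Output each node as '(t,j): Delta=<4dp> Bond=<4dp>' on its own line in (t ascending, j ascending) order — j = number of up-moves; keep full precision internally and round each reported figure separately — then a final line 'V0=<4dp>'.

(0,0): Delta=0.4341 Bond=7.6293
(1,0): Delta=-4.8793 Bond=208.3310
(1,1): Delta=1.4222 Bond=-47.6450
V0=28.0328

The replicating-portfolio and risk-neutral prices coincide; use p* = (1.12−0.8)/(1.21−0.8) = 0.7805 for the latter.
Terminal values V(2,·): V(2,0)=86.5600, V(2,1)=11.3400, V(2,2)=44.5000
Node (1,0) S=37.6000: V=(p*·11.3400+(1−p*)·86.5600)/1.12=24.8676; Δ=(11.3400−86.5600)/(45.4960−30.0800)=-4.8793; B=V−Δ·S=208.3310
Node (1,1) S=56.8700: V=(p*·44.5000+(1−p*)·11.3400)/1.12=33.2330; Δ=(44.5000−11.3400)/(68.8127−45.4960)=1.4222; B=V−Δ·S=-47.6450
Node (0,0) S=47.0000: V=(p*·33.2330+(1−p*)·24.8676)/1.12=28.0328; Δ=(33.2330−24.8676)/(56.8700−37.6000)=0.4341; B=V−Δ·S=7.6293
Self-financing check: at every node Δ·S+B equals the discounted successor values.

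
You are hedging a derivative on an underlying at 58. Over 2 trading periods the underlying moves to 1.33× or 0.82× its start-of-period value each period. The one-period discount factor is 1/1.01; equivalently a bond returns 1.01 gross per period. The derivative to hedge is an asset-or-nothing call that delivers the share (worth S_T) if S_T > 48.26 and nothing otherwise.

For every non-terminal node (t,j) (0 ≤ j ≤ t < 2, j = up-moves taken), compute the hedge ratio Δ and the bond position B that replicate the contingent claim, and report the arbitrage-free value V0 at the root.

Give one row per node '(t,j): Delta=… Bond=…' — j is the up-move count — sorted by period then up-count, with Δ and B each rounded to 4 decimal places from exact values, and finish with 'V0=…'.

(0,0): Delta=1.8191 Bond=-62.5568
(1,0): Delta=2.6078 Bond=-100.6968
(1,1): Delta=1.0000 Bond=0.0000
V0=42.9488

Since d<R<u, set p* = (R−d)/(u−d) = 0.3725; price each node as the discounted p*-expectation of its children.
At expiry t=2: V(2,0)=0.0000, V(2,1)=63.2548, V(2,2)=102.5962
(1,0): S=47.5600. Δ = (V_up−V_dn)/(S_up−S_dn) = (63.2548−0.0000)/(63.2548−38.9992) = 2.6078. V = [p*·63.2548 + (1−p*)·0.0000]/1.01 = 23.3322. B = V − Δ·S = -100.6968.
(1,1): S=77.1400. Δ = (V_up−V_dn)/(S_up−S_dn) = (102.5962−63.2548)/(102.5962−63.2548) = 1.0000. V = [p*·102.5962 + (1−p*)·63.2548]/1.01 = 77.1400. B = V − Δ·S = 0.0000.
(0,0): S=58.0000. Δ = (V_up−V_dn)/(S_up−S_dn) = (77.1400−23.3322)/(77.1400−47.5600) = 1.8191. V = [p*·77.1400 + (1−p*)·23.3322]/1.01 = 42.9488. B = V − Δ·S = -62.5568.
Root portfolio cost Δ·58+B reproduces V0=42.9488.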